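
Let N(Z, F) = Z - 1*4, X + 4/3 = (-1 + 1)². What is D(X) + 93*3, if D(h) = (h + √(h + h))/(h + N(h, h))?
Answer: 1396/5 - I*√6/10 ≈ 279.2 - 0.24495*I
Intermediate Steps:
X = -4/3 (X = -4/3 + (-1 + 1)² = -4/3 + 0² = -4/3 + 0 = -4/3 ≈ -1.3333)
N(Z, F) = -4 + Z (N(Z, F) = Z - 4 = -4 + Z)
D(h) = (h + √2*√h)/(-4 + 2*h) (D(h) = (h + √(h + h))/(h + (-4 + h)) = (h + √(2*h))/(-4 + 2*h) = (h + √2*√h)/(-4 + 2*h))
D(X) + 93*3 = (-4/3 + √2*√(-4/3))/(2*(-2 - 4/3)) + 93*3 = (-4/3 + √2*(2*I*√3/3))/(2*(-10/3)) + 279 = (½)*(-3/10)*(-4/3 + 2*I*√6/3) + 279 = (⅕ - I*√6/10) + 279 = 1396/5 - I*√6/10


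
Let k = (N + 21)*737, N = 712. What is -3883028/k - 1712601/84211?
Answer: -1252176695729/45492550631 ≈ -27.525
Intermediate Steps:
k = 540221 (k = (712 + 21)*737 = 733*737 = 540221)
-3883028/k - 1712601/84211 = -3883028/540221 - 1712601/84211 = -1252176695729/45492550631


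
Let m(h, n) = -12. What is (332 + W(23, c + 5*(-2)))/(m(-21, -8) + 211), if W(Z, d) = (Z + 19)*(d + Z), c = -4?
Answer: 710/199 ≈ 3.5678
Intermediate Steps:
W(Z, d) = (19 + Z)*(Z + d)
(332 + W(23, c + 5*(-2)))/(m(-21, -8) + 211) = (332 + (23² + 19*23 + 19*(-4 + 5*(-2)) + 23*(-4 + 5*(-2))))/(-12 + 211) = (332 + (529 + 437 + 19*(-4 - 10) + 23*(-4 - 10)))/199 = (332 + (529 + 437 + 19*(-14) + 23*(-14)))*(1/199) = (332 + (529 + 437 - 266 - 322))*(1/199) = (332 + 378)*(1/199) = 710*(1/199) = 710/199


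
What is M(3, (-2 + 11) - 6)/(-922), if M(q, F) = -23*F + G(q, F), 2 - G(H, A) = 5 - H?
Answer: 69/922 ≈ 0.074837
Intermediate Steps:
G(H, A) = -3 + H (G(H, A) = 2 - (5 - H) = 2 + (-5 + H) = -3 + H)
M(q, F) = -3 + q - 23*F (M(q, F) = -23*F + (-3 + q) = -3 + q - 23*F)
M(3, (-2 + 11) - 6)/(-922) = (-3 + 3 - 23*((-2 + 11) - 6))/(-922) = (-3 + 3 - 23*(9 - 6))*(-1/922) = (-3 + 3 - 23*3)*(-1/922) = (-3 + 3 - 69)*(-1/922) = -69*(-1/922) = 69/922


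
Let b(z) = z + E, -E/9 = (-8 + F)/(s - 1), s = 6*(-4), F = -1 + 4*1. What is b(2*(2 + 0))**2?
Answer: 121/25 ≈ 4.8400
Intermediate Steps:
F = 3 (F = -1 + 4 = 3)
s = -24
E = -9/5 (E = -9*(-8 + 3)/(-24 - 1) = -(-45)/(-25) = -(-45)*(-1)/25 = -9*1/5 = -9/5 ≈ -1.8000)
b(z) = -9/5 + z (b(z) = z - 9/5 = -9/5 + z)
b(2*(2 + 0))**2 = (-9/5 + 2*(2 + 0))**2 = (-9/5 + 2*2)**2 = (-9/5 + 4)**2 = (11/5)**2 = 121/25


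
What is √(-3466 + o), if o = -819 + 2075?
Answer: I*√2210 ≈ 47.011*I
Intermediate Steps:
o = 1256
√(-3466 + o) = √(-3466 + 1256) = √(-2210) = I*√2210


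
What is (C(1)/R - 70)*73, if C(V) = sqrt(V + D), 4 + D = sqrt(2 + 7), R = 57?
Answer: -5110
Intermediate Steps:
D = -1 (D = -4 + sqrt(2 + 7) = -4 + sqrt(9) = -4 + 3 = -1)
C(V) = sqrt(-1 + V) (C(V) = sqrt(V - 1) = sqrt(-1 + V))
(C(1)/R - 70)*73 = (sqrt(-1 + 1)/57 - 70)*73 = (sqrt(0)*(1/57) - 70)*73 = (0*(1/57) - 70)*73 = (0 - 70)*73 = -70*73 = -5110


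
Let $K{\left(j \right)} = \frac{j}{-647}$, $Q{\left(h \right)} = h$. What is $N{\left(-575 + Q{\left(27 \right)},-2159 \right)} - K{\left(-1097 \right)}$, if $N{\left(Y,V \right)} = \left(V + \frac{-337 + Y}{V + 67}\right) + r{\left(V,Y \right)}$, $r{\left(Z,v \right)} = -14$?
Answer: $- \frac{2942929981}{1353524} \approx -2174.3$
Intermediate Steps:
$K{\left(j \right)} = - \frac{j}{647}$ ($K{\left(j \right)} = j \left(- \frac{1}{647}\right) = - \frac{j}{647}$)
$N{\left(Y,V \right)} = -14 + V + \frac{-337 + Y}{67 + V}$ ($N{\left(Y,V \right)} = \left(V + \frac{-337 + Y}{V + 67}\right) - 14 = \left(V + \frac{-337 + Y}{67 + V}\right) - 14 = -14 + V + \frac{-337 + Y}{67 + V}$)
$N{\left(-575 + Q{\left(27 \right)},-2159 \right)} - K{\left(-1097 \right)} = \frac{-1275 + \left(-575 + 27\right) + \left(-2159\right)^{2} + 53 \left(-2159\right)}{67 - 2159} - \left(- \frac{1}{647}\right) \left(-1097\right) = \frac{-1275 - 548 + 4661281 - 114427}{-2092} - \frac{1097}{647} = \left(- \frac{1}{2092}\right) 4545031 - \frac{1097}{647} = - \frac{4545031}{2092} - \frac{1097}{647} = - \frac{2942929981}{1353524}$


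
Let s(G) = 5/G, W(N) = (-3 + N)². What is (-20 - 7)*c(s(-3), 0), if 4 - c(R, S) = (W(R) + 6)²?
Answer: 62176/3 ≈ 20725.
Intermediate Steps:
c(R, S) = 4 - (6 + (-3 + R)²)² (c(R, S) = 4 - ((-3 + R)² + 6)² = 4 - (6 + (-3 + R)²)²)
(-20 - 7)*c(s(-3), 0) = (-20 - 7)*(4 - (6 + (-3 + 5/(-3))²)²) = -27*(4 - (6 + (-3 + 5*(-⅓))²)²) = -27*(4 - (6 + (-3 - 5/3)²)²) = -27*(4 - (6 + (-14/3)²)²) = -27*(4 - (6 + 196/9)²) = -27*(4 - (250/9)²) = -27*(4 - 1*62500/81) = -27*(4 - 62500/81) = -27*(-62176/81) = 62176/3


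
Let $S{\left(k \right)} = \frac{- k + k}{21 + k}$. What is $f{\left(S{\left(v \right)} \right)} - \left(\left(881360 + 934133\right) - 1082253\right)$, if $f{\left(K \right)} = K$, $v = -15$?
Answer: $-733240$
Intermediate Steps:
$S{\left(k \right)} = 0$ ($S{\left(k \right)} = \frac{0}{21 + k} = 0$)
$f{\left(S{\left(v \right)} \right)} - \left(\left(881360 + 934133\right) - 1082253\right) = 0 - \left(\left(881360 + 934133\right) - 1082253\right) = 0 - \left(1815493 - 1082253\right) = 0 - 733240 = -733240$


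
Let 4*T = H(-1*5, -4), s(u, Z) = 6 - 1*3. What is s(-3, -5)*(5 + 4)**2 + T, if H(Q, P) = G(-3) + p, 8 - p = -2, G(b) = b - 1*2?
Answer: 977/4 ≈ 244.25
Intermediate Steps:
G(b) = -2 + b (G(b) = b - 2 = -2 + b)
p = 10 (p = 8 - 1*(-2) = 8 + 2 = 10)
s(u, Z) = 3 (s(u, Z) = 6 - 3 = 3)
H(Q, P) = 5 (H(Q, P) = (-2 - 3) + 10 = -5 + 10 = 5)
T = 5/4 (T = (1/4)*5 = 5/4 ≈ 1.2500)
s(-3, -5)*(5 + 4)**2 + T = 3*(5 + 4)**2 + 5/4 = 3*9**2 + 5/4 = 3*81 + 5/4 = 243 + 5/4 = 977/4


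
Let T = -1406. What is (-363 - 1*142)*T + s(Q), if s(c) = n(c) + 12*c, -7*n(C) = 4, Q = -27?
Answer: 4967938/7 ≈ 7.0971e+5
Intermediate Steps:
n(C) = -4/7 (n(C) = -1/7*4 = -4/7)
s(c) = -4/7 + 12*c
(-363 - 1*142)*T + s(Q) = (-363 - 1*142)*(-1406) + (-4/7 + 12*(-27)) = (-363 - 142)*(-1406) + (-4/7 - 324) = -505*(-1406) - 2272/7 = 710030 - 2272/7 = 4967938/7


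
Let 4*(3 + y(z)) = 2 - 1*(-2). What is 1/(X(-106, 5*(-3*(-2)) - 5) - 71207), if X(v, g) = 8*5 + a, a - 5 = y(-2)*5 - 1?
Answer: -1/71173 ≈ -1.4050e-5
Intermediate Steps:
y(z) = -2 (y(z) = -3 + (2 - 1*(-2))/4 = -3 + (2 + 2)/4 = -3 + (1/4)*4 = -3 + 1 = -2)
a = -6 (a = 5 + (-2*5 - 1) = 5 + (-10 - 1) = 5 - 11 = -6)
X(v, g) = 34 (X(v, g) = 8*5 - 6 = 40 - 6 = 34)
1/(X(-106, 5*(-3*(-2)) - 5) - 71207) = 1/(34 - 71207) = 1/(-71173) = -1/71173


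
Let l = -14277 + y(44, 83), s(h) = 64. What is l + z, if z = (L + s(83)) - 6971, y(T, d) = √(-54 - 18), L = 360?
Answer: -20824 + 6*I*√2 ≈ -20824.0 + 8.4853*I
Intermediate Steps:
y(T, d) = 6*I*√2 (y(T, d) = √(-72) = 6*I*√2)
l = -14277 + 6*I*√2 ≈ -14277.0 + 8.4853*I
z = -6547 (z = (360 + 64) - 6971 = 424 - 6971 = -6547)
l + z = (-14277 + 6*I*√2) - 6547 = -20824 + 6*I*√2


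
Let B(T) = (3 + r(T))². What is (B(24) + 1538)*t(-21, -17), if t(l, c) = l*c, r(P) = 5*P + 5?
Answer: 6398154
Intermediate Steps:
r(P) = 5 + 5*P
B(T) = (8 + 5*T)² (B(T) = (3 + (5 + 5*T))² = (8 + 5*T)²)
t(l, c) = c*l
(B(24) + 1538)*t(-21, -17) = ((8 + 5*24)² + 1538)*(-17*(-21)) = ((8 + 120)² + 1538)*357 = (128² + 1538)*357 = (16384 + 1538)*357 = 17922*357 = 6398154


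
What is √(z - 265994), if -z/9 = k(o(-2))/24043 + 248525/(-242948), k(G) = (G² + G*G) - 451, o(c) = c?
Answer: I*√2268822474254705423563415/2920599382 ≈ 515.74*I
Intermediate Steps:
k(G) = -451 + 2*G² (k(G) = (G² + G²) - 451 = 2*G² - 451 = -451 + 2*G²)
z = 54746212851/5841198764 (z = -9*((-451 + 2*(-2)²)/24043 + 248525/(-242948)) = -9*((-451 + 2*4)*(1/24043) + 248525*(-1/242948)) = -9*((-451 + 8)*(1/24043) - 248525/242948) = -9*(-443*1/24043 - 248525/242948) = -9*(-443/24043 - 248525/242948) = -9*(-6082912539/5841198764) = 54746212851/5841198764 ≈ 9.3724)
√(z - 265994) = √(54746212851/5841198764 - 265994) = √(-1553669077818565/5841198764) = I*√2268822474254705423563415/2920599382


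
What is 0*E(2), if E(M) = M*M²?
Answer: 0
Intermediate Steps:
E(M) = M³
0*E(2) = 0*2³ = 0*8 = 0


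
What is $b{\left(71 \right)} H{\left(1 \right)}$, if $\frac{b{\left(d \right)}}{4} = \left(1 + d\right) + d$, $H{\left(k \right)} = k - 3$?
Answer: $-1144$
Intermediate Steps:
$H{\left(k \right)} = -3 + k$ ($H{\left(k \right)} = k - 3 = -3 + k$)
$b{\left(d \right)} = 4 + 8 d$ ($b{\left(d \right)} = 4 \left(\left(1 + d\right) + d\right) = 4 \left(1 + 2 d\right) = 4 + 8 d$)
$b{\left(71 \right)} H{\left(1 \right)} = \left(4 + 8 \cdot 71\right) \left(-3 + 1\right) = \left(4 + 568\right) \left(-2\right) = 572 \left(-2\right) = -1144$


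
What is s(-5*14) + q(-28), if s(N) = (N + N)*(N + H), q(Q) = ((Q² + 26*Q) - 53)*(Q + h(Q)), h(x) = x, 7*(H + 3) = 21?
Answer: 9632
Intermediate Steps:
H = 0 (H = -3 + (⅐)*21 = -3 + 3 = 0)
q(Q) = 2*Q*(-53 + Q² + 26*Q) (q(Q) = ((Q² + 26*Q) - 53)*(Q + Q) = (-53 + Q² + 26*Q)*(2*Q) = 2*Q*(-53 + Q² + 26*Q))
s(N) = 2*N² (s(N) = (N + N)*(N + 0) = (2*N)*N = 2*N²)
s(-5*14) + q(-28) = 2*(-5*14)² + 2*(-28)*(-53 + (-28)² + 26*(-28)) = 2*(-70)² + 2*(-28)*(-53 + 784 - 728) = 2*4900 + 2*(-28)*3 = 9800 - 168 = 9632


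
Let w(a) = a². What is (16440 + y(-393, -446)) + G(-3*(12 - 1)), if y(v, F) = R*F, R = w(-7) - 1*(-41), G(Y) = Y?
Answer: -23733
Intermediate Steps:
R = 90 (R = (-7)² - 1*(-41) = 49 + 41 = 90)
y(v, F) = 90*F
(16440 + y(-393, -446)) + G(-3*(12 - 1)) = (16440 + 90*(-446)) - 3*(12 - 1) = (16440 - 40140) - 3*11 = -23700 - 33 = -23733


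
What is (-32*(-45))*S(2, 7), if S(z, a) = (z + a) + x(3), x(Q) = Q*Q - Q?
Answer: 21600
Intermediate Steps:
x(Q) = Q² - Q
S(z, a) = 6 + a + z (S(z, a) = (z + a) + 3*(-1 + 3) = (a + z) + 3*2 = (a + z) + 6 = 6 + a + z)
(-32*(-45))*S(2, 7) = (-32*(-45))*(6 + 7 + 2) = 1440*15 = 21600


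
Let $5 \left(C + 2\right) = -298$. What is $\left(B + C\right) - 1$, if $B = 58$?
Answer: $- \frac{23}{5} \approx -4.6$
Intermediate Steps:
$C = - \frac{308}{5}$ ($C = -2 + \frac{1}{5} \left(-298\right) = -2 - \frac{298}{5} = - \frac{308}{5} \approx -61.6$)
$\left(B + C\right) - 1 = \left(58 - \frac{308}{5}\right) - 1 = - \frac{18}{5} - 1 = - \frac{23}{5}$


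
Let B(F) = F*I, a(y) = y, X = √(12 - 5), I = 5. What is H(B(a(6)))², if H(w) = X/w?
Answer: 7/900 ≈ 0.0077778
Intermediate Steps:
X = √7 ≈ 2.6458
B(F) = 5*F (B(F) = F*5 = 5*F)
H(w) = √7/w
H(B(a(6)))² = (√7/((5*6)))² = (√7/30)² = 7/900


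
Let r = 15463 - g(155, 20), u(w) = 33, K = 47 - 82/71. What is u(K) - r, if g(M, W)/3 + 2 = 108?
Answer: -15112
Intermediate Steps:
K = 3255/71 (K = 47 - 82/71 = 3255/71 ≈ 45.845)
g(M, W) = 318 (g(M, W) = -6 + 3*108 = -6 + 324 = 318)
r = 15145 (r = 15463 - 1*318 = 15463 - 318 = 15145)
u(K) - r = 33 - 1*15145 = 33 - 15145 = -15112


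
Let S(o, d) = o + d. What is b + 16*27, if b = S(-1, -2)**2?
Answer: 441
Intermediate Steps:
S(o, d) = d + o
b = 9 (b = (-2 - 1)**2 = (-3)**2 = 9)
b + 16*27 = 9 + 16*27 = 9 + 432 = 441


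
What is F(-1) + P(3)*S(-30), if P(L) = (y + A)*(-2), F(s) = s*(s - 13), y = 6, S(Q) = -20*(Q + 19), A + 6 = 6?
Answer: -2626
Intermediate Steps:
A = 0 (A = -6 + 6 = 0)
S(Q) = -380 - 20*Q (S(Q) = -20*(19 + Q) = -380 - 20*Q)
F(s) = s*(-13 + s)
P(L) = -12 (P(L) = (6 + 0)*(-2) = 6*(-2) = -12)
F(-1) + P(3)*S(-30) = -(-13 - 1) - 12*(-380 - 20*(-30)) = -1*(-14) - 12*(-380 + 600) = 14 - 12*220 = 14 - 2640 = -2626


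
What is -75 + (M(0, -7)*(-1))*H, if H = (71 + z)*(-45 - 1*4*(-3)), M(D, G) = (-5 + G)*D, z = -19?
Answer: -75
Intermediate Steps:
M(D, G) = D*(-5 + G)
H = -1716 (H = (71 - 19)*(-45 - 1*4*(-3)) = 52*(-45 - 4*(-3)) = 52*(-45 + 12) = 52*(-33) = -1716)
-75 + (M(0, -7)*(-1))*H = -75 + ((0*(-5 - 7))*(-1))*(-1716) = -75 + ((0*(-12))*(-1))*(-1716) = -75 + (0*(-1))*(-1716) = -75 + 0*(-1716) = -75 + 0 = -75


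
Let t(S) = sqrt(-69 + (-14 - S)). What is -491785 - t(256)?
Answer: -491785 - I*sqrt(339) ≈ -4.9179e+5 - 18.412*I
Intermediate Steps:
t(S) = sqrt(-83 - S)
-491785 - t(256) = -491785 - sqrt(-83 - 1*256) = -491785 - sqrt(-83 - 256) = -491785 - sqrt(-339) = -491785 - I*sqrt(339)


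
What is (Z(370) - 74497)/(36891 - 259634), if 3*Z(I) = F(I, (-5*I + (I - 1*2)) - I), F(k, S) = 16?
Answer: 223475/668229 ≈ 0.33443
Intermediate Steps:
Z(I) = 16/3 (Z(I) = (1/3)*16 = 16/3)
(Z(370) - 74497)/(36891 - 259634) = (16/3 - 74497)/(36891 - 259634) = -223475/3/(-222743) = -223475/3*(-1/222743) = 223475/668229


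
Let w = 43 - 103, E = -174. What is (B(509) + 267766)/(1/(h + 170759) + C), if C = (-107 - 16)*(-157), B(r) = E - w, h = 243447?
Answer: 1403329928/101249773 ≈ 13.860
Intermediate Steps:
w = -60
B(r) = -114 (B(r) = -174 - 1*(-60) = -174 + 60 = -114)
C = 19311 (C = -123*(-157) = 19311)
(B(509) + 267766)/(1/(h + 170759) + C) = (-114 + 267766)/(1/(243447 + 170759) + 19311) = 267652/(1/414206 + 19311) = 267652/(7998732067/414206) = 267652*(414206/7998732067) = 1403329928/101249773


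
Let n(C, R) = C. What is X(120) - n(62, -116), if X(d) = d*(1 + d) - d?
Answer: 14338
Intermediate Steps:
X(d) = -d + d*(1 + d)
X(120) - n(62, -116) = 120² - 1*62 = 14400 - 62 = 14338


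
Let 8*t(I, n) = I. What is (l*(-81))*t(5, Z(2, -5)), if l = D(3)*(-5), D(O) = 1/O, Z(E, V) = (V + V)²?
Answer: 675/8 ≈ 84.375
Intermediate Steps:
Z(E, V) = 4*V² (Z(E, V) = (2*V)² = 4*V²)
t(I, n) = I/8
l = -5/3 ≈ -1.6667
(l*(-81))*t(5, Z(2, -5)) = (-5/3*(-81))*((⅛)*5) = 135*(5/8) = 675/8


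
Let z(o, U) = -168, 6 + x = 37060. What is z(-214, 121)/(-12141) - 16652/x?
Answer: -32657810/74978769 ≈ -0.43556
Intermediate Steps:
x = 37054 (x = -6 + 37060 = 37054)
z(-214, 121)/(-12141) - 16652/x = -168/(-12141) - 16652/37054 = -168*(-1/12141) - 16652*1/37054 = 56/4047 - 8326/18527 = -32657810/74978769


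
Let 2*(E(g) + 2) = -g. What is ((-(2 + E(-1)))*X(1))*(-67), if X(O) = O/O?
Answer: 67/2 ≈ 33.500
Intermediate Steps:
E(g) = -2 - g/2 (E(g) = -2 + (-g)/2 = -2 - g/2)
X(O) = 1
((-(2 + E(-1)))*X(1))*(-67) = (-(2 + (-2 - ½*(-1)))*1)*(-67) = (-(2 + (-2 + ½))*1)*(-67) = (-(2 - 3/2)*1)*(-67) = (-1*½*1)*(-67) = -½*1*(-67) = -½*(-67) = 67/2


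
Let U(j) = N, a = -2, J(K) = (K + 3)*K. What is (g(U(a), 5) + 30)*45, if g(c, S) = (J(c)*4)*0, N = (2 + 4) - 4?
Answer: 1350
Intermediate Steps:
J(K) = K*(3 + K) (J(K) = (3 + K)*K = K*(3 + K))
N = 2 (N = 6 - 4 = 2)
U(j) = 2
g(c, S) = 0 (g(c, S) = ((c*(3 + c))*4)*0 = (4*c*(3 + c))*0 = 0)
(g(U(a), 5) + 30)*45 = (0 + 30)*45 = 30*45 = 1350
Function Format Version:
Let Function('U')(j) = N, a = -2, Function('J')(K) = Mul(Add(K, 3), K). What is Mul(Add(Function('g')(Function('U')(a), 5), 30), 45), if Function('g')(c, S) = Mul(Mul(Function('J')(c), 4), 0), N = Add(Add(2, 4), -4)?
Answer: 1350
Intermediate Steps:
Function('J')(K) = Mul(K, Add(3, K)) (Function('J')(K) = Mul(Add(3, K), K) = Mul(K, Add(3, K)))
N = 2 (N = Add(6, -4) = 2)
Function('U')(j) = 2
Function('g')(c, S) = 0 (Function('g')(c, S) = Mul(Mul(Mul(c, Add(3, c)), 4), 0) = Mul(Mul(4, c, Add(3, c)), 0) = 0)
Mul(Add(Function('g')(Function('U')(a), 5), 30), 45) = Mul(Add(0, 30), 45) = Mul(30, 45) = 1350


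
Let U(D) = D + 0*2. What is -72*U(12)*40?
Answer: -34560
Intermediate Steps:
U(D) = D (U(D) = D + 0 = D)
-72*U(12)*40 = -72*12*40 = -864*40 = -34560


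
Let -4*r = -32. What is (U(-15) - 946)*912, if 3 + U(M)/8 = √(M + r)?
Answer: -884640 + 7296*I*√7 ≈ -8.8464e+5 + 19303.0*I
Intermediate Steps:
r = 8 (r = -¼*(-32) = 8)
U(M) = -24 + 8*√(8 + M) (U(M) = -24 + 8*√(M + 8) = -24 + 8*√(8 + M))
(U(-15) - 946)*912 = ((-24 + 8*√(8 - 15)) - 946)*912 = ((-24 + 8*√(-7)) - 946)*912 = ((-24 + 8*(I*√7)) - 946)*912 = ((-24 + 8*I*√7) - 946)*912 = (-970 + 8*I*√7)*912 = -884640 + 7296*I*√7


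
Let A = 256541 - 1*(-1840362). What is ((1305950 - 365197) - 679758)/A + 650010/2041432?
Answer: 947905731935/2140342442548 ≈ 0.44288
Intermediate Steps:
A = 2096903 (A = 256541 + 1840362 = 2096903)
((1305950 - 365197) - 679758)/A + 650010/2041432 = ((1305950 - 365197) - 679758)/2096903 + 650010/2041432 = (940753 - 679758)*(1/2096903) + 650010*(1/2041432) = 260995*(1/2096903) + 325005/1020716 = 260995/2096903 + 325005/1020716 = 947905731935/2140342442548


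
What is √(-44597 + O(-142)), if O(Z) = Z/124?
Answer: I*√171435270/62 ≈ 211.18*I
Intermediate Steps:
O(Z) = Z/124 (O(Z) = Z*(1/124) = Z/124)
√(-44597 + O(-142)) = √(-44597 + (1/124)*(-142)) = √(-44597 - 71/62) = √(-2765085/62) = I*√171435270/62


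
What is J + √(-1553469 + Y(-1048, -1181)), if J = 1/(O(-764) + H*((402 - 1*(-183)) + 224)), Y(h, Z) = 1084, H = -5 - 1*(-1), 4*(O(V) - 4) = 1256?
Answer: -1/2918 + I*√1552385 ≈ -0.0003427 + 1245.9*I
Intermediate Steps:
O(V) = 318 (O(V) = 4 + (¼)*1256 = 4 + 314 = 318)
H = -4 (H = -5 + 1 = -4)
J = -1/2918 (J = 1/(318 - 4*((402 - 1*(-183)) + 224)) = 1/(318 - 4*((402 + 183) + 224)) = 1/(318 - 4*(585 + 224)) = 1/(318 - 4*809) = 1/(318 - 3236) = 1/(-2918) = -1/2918 ≈ -0.00034270)
J + √(-1553469 + Y(-1048, -1181)) = -1/2918 + √(-1553469 + 1084) = -1/2918 + √(-1552385) = -1/2918 + I*√1552385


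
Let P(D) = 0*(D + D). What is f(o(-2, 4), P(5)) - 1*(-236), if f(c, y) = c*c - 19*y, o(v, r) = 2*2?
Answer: 252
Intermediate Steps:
o(v, r) = 4
P(D) = 0 (P(D) = 0*(2*D) = 0)
f(c, y) = c**2 - 19*y
f(o(-2, 4), P(5)) - 1*(-236) = (4**2 - 19*0) - 1*(-236) = (16 + 0) + 236 = 16 + 236 = 252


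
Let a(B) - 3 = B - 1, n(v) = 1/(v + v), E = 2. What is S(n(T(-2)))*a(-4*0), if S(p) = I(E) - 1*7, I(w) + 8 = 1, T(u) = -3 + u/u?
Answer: -28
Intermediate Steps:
T(u) = -2 (T(u) = -3 + 1 = -2)
I(w) = -7 (I(w) = -8 + 1 = -7)
n(v) = 1/(2*v)
S(p) = -14 (S(p) = -7 - 1*7 = -7 - 7 = -14)
a(B) = 2 + B (a(B) = 3 + (B - 1) = 3 + (-1 + B) = 2 + B)
S(n(T(-2)))*a(-4*0) = -14*(2 - 4*0) = -14*(2 + 0) = -14*2 = -28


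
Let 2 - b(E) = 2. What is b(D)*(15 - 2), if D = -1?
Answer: 0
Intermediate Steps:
b(E) = 0 (b(E) = 2 - 1*2 = 2 - 2 = 0)
b(D)*(15 - 2) = 0*(15 - 2) = 0*13 = 0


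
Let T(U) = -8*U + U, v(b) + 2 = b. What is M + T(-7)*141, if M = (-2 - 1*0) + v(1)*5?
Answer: 6902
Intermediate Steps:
v(b) = -2 + b
T(U) = -7*U
M = -7 (M = (-2 - 1*0) + (-2 + 1)*5 = (-2 + 0) - 1*5 = -2 - 5 = -7)
M + T(-7)*141 = -7 - 7*(-7)*141 = -7 + 49*141 = -7 + 6909 = 6902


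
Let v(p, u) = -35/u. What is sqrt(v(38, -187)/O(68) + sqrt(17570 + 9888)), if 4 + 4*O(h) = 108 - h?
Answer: sqrt(6545 + 314721*sqrt(27458))/561 ≈ 12.873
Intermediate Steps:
O(h) = 26 - h/4 (O(h) = -1 + (108 - h)/4 = -1 + (27 - h/4) = 26 - h/4)
sqrt(v(38, -187)/O(68) + sqrt(17570 + 9888)) = sqrt((-35/(-187))/(26 - 1/4*68) + sqrt(17570 + 9888)) = sqrt((-35*(-1/187))/(26 - 17) + sqrt(27458)) = sqrt((35/187)/9 + sqrt(27458)) = sqrt((35/187)*(1/9) + sqrt(27458)) = sqrt(35/1683 + sqrt(27458))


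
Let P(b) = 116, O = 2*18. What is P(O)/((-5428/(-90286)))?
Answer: 2618294/1357 ≈ 1929.5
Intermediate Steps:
O = 36
P(O)/((-5428/(-90286))) = 116/((-5428/(-90286))) = 116/((-5428*(-1/90286))) = 116/(2714/45143) = 116*(45143/2714) = 2618294/1357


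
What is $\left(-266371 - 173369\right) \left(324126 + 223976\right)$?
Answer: $-241022373480$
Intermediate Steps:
$\left(-266371 - 173369\right) \left(324126 + 223976\right) = \left(-439740\right) 548102 = -241022373480$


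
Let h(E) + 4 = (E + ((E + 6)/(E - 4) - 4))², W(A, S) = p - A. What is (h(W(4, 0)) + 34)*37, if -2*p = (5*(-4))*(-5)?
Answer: 102645178/841 ≈ 1.2205e+5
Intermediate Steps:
p = -50 (p = -5*(-4)*(-5)/2 = -(-10)*(-5) = -½*100 = -50)
W(A, S) = -50 - A
h(E) = -4 + (-4 + E + (6 + E)/(-4 + E))² (h(E) = -4 + (E + ((E + 6)/(E - 4) - 4))² = -4 + (E + ((6 + E)/(-4 + E) - 4))² = -4 + (E + (-4 + (6 + E)/(-4 + E)))² = -4 + (-4 + E + (6 + E)/(-4 + E))²)
(h(W(4, 0)) + 34)*37 = ((-4 + (22 + (-50 - 1*4)² - 7*(-50 - 1*4))²/(-4 + (-50 - 1*4))²) + 34)*37 = ((-4 + (22 + (-50 - 4)² - 7*(-50 - 4))²/(-4 + (-50 - 4))²) + 34)*37 = ((-4 + (22 + (-54)² - 7*(-54))²/(-4 - 54)²) + 34)*37 = ((-4 + (22 + 2916 + 378)²/(-58)²) + 34)*37 = ((-4 + (1/3364)*3316²) + 34)*37 = ((-4 + (1/3364)*10995856) + 34)*37 = ((-4 + 2748964/841) + 34)*37 = (2745600/841 + 34)*37 = (2774194/841)*37 = 102645178/841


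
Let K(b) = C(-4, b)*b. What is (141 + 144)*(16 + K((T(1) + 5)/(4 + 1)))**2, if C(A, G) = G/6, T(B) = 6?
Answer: 120753379/1500 ≈ 80502.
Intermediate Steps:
C(A, G) = G/6 (C(A, G) = G*(1/6) = G/6)
K(b) = b**2/6 (K(b) = (b/6)*b = b**2/6)
(141 + 144)*(16 + K((T(1) + 5)/(4 + 1)))**2 = (141 + 144)*(16 + ((6 + 5)/(4 + 1))**2/6)**2 = 285*(16 + (11/5)**2/6)**2 = 285*(16 + (1/6)*(121/25))**2 = 285*(16 + 121/150)**2 = 285*(2521/150)**2 = 285*(6355441/22500) = 120753379/1500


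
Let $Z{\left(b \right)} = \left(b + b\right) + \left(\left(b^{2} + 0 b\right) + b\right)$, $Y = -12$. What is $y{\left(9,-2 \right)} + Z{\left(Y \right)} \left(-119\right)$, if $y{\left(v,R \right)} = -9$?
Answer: $-12861$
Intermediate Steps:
$Z{\left(b \right)} = b^{2} + 3 b$ ($Z{\left(b \right)} = 2 b + \left(\left(b^{2} + 0\right) + b\right) = 2 b + \left(b^{2} + b\right) = 2 b + \left(b + b^{2}\right) = b^{2} + 3 b$)
$y{\left(9,-2 \right)} + Z{\left(Y \right)} \left(-119\right) = -9 + - 12 \left(3 - 12\right) \left(-119\right) = -9 + \left(-12\right) \left(-9\right) \left(-119\right) = -9 + 108 \left(-119\right) = -9 - 12852 = -12861$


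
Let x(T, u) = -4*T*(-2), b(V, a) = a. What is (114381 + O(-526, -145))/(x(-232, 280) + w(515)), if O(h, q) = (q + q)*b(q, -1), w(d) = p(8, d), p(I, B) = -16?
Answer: -114671/1872 ≈ -61.256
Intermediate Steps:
w(d) = -16
O(h, q) = -2*q (O(h, q) = (q + q)*(-1) = (2*q)*(-1) = -2*q)
x(T, u) = 8*T
(114381 + O(-526, -145))/(x(-232, 280) + w(515)) = (114381 - 2*(-145))/(8*(-232) - 16) = (114381 + 290)/(-1856 - 16) = 114671/(-1872) = 114671*(-1/1872) = -114671/1872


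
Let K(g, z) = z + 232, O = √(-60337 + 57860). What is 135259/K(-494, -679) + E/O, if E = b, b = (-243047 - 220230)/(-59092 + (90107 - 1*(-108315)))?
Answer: -135259/447 + 463277*I*√2477/345120410 ≈ -302.59 + 0.066809*I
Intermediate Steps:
O = I*√2477 (O = √(-2477) = I*√2477 ≈ 49.769*I)
b = -463277/139330 (b = -463277/(-59092 + (90107 + 108315)) = -463277/(-59092 + 198422) = -463277/139330 ≈ -3.3250)
E = -463277/139330 ≈ -3.3250
K(g, z) = 232 + z
135259/K(-494, -679) + E/O = 135259/(232 - 679) - 463277*(-I*√2477/2477)/139330 = 135259/(-447) - (-463277)*I*√2477/345120410 = 135259*(-1/447) + 463277*I*√2477/345120410 = -135259/447 + 463277*I*√2477/345120410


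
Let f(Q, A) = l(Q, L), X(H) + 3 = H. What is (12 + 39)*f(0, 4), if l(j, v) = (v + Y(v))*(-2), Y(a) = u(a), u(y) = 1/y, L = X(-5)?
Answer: 3315/4 ≈ 828.75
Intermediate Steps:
X(H) = -3 + H
L = -8 (L = -3 - 5 = -8)
Y(a) = 1/a
l(j, v) = -2*v - 2/v (l(j, v) = (v + 1/v)*(-2) = -2*v - 2/v)
f(Q, A) = 65/4 (f(Q, A) = -2*(-8) - 2/(-8) = 16 - 2*(-1/8) = 16 + 1/4 = 65/4)
(12 + 39)*f(0, 4) = (12 + 39)*(65/4) = 51*(65/4) = 3315/4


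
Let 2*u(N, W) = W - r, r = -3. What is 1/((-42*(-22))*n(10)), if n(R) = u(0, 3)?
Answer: 1/2772 ≈ 0.00036075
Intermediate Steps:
u(N, W) = 3/2 + W/2 (u(N, W) = (W - 1*(-3))/2 = (W + 3)/2 = (3 + W)/2 = 3/2 + W/2)
n(R) = 3 (n(R) = 3/2 + (½)*3 = 3/2 + 3/2 = 3)
1/((-42*(-22))*n(10)) = 1/(-42*(-22)*3) = 1/(924*3) = 1/2772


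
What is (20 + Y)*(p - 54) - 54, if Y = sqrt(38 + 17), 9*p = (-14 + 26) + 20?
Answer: -9566/9 - 454*sqrt(55)/9 ≈ -1437.0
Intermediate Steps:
p = 32/9 (p = ((-14 + 26) + 20)/9 = (12 + 20)/9 = (1/9)*32 = 32/9 ≈ 3.5556)
Y = sqrt(55) ≈ 7.4162
(20 + Y)*(p - 54) - 54 = (20 + sqrt(55))*(32/9 - 54) - 54 = (20 + sqrt(55))*(-454/9) - 54 = (-9080/9 - 454*sqrt(55)/9) - 54 = -9566/9 - 454*sqrt(55)/9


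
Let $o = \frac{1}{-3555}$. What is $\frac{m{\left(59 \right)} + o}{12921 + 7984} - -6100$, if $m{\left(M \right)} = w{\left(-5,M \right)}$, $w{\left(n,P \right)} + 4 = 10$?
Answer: $\frac{453335398829}{74317275} \approx 6100.0$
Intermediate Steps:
$w{\left(n,P \right)} = 6$ ($w{\left(n,P \right)} = -4 + 10 = 6$)
$m{\left(M \right)} = 6$
$o = - \frac{1}{3555} \approx -0.00028129$
$\frac{m{\left(59 \right)} + o}{12921 + 7984} - -6100 = \frac{6 - \frac{1}{3555}}{12921 + 7984} - -6100 = \frac{21329}{3555 \cdot 20905} + 6100 = \frac{21329}{3555} \cdot \frac{1}{20905} + 6100 = \frac{21329}{74317275} + 6100 = \frac{453335398829}{74317275}$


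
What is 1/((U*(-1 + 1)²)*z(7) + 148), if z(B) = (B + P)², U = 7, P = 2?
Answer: 1/148 ≈ 0.0067568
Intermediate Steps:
z(B) = (2 + B)² (z(B) = (B + 2)² = (2 + B)²)
1/((U*(-1 + 1)²)*z(7) + 148) = 1/((7*(-1 + 1)²)*(2 + 7)² + 148) = 1/((7*0²)*9² + 148) = 1/((7*0)*81 + 148) = 1/(0*81 + 148) = 1/(0 + 148) = 1/148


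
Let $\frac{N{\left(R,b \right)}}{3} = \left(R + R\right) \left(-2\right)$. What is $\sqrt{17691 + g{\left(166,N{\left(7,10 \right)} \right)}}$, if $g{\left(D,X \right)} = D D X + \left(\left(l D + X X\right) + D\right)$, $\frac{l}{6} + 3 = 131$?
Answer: $i \sqrt{2162303} \approx 1470.5 i$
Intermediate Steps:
$l = 768$ ($l = -18 + 6 \cdot 131 = -18 + 786 = 768$)
$N{\left(R,b \right)} = - 12 R$ ($N{\left(R,b \right)} = 3 \left(R + R\right) \left(-2\right) = 3 \cdot 2 R \left(-2\right) = 3 \left(- 4 R\right) = - 12 R$)
$g{\left(D,X \right)} = X^{2} + 769 D + X D^{2}$ ($g{\left(D,X \right)} = D D X + \left(\left(768 D + X X\right) + D\right) = D^{2} X + \left(\left(768 D + X^{2}\right) + D\right) = X D^{2} + \left(\left(X^{2} + 768 D\right) + D\right) = X D^{2} + \left(X^{2} + 769 D\right) = X^{2} + 769 D + X D^{2}$)
$\sqrt{17691 + g{\left(166,N{\left(7,10 \right)} \right)}} = \sqrt{17691 + \left(\left(\left(-12\right) 7\right)^{2} + 769 \cdot 166 + \left(-12\right) 7 \cdot 166^{2}\right)} = \sqrt{17691 + \left(\left(-84\right)^{2} + 127654 - 2314704\right)} = \sqrt{17691 + \left(7056 + 127654 - 2314704\right)} = \sqrt{17691 - 2179994} = \sqrt{-2162303} = i \sqrt{2162303}$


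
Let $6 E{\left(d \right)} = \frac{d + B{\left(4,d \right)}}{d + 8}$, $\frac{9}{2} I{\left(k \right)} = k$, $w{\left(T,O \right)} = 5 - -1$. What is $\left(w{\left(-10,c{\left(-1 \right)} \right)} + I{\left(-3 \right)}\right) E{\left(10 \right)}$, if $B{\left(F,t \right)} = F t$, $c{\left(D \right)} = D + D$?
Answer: $\frac{200}{81} \approx 2.4691$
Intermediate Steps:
$c{\left(D \right)} = 2 D$
$w{\left(T,O \right)} = 6$ ($w{\left(T,O \right)} = 5 + 1 = 6$)
$I{\left(k \right)} = \frac{2 k}{9}$
$E{\left(d \right)} = \frac{5 d}{6 \left(8 + d\right)}$ ($E{\left(d \right)} = \frac{\left(d + 4 d\right) \frac{1}{d + 8}}{6} = \frac{5 d \frac{1}{8 + d}}{6} = \frac{5 d}{6 \left(8 + d\right)}$)
$\left(w{\left(-10,c{\left(-1 \right)} \right)} + I{\left(-3 \right)}\right) E{\left(10 \right)} = \left(6 + \frac{2}{9} \left(-3\right)\right) \frac{5}{6} \cdot 10 \frac{1}{8 + 10} = \left(6 - \frac{2}{3}\right) \frac{5}{6} \cdot 10 \cdot \frac{1}{18} = \frac{16 \cdot \frac{5}{6} \cdot 10 \cdot \frac{1}{18}}{3} = \frac{16}{3} \cdot \frac{25}{54} = \frac{200}{81}$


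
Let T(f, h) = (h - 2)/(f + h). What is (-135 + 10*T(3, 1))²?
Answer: 75625/4 ≈ 18906.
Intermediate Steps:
T(f, h) = (-2 + h)/(f + h)
(-135 + 10*T(3, 1))² = (-135 + 10*((-2 + 1)/(3 + 1)))² = (-135 + 10*(-1/4))² = (-135 + 10*((¼)*(-1)))² = (-135 + 10*(-¼))² = (-135 - 5/2)² = (-275/2)² = 75625/4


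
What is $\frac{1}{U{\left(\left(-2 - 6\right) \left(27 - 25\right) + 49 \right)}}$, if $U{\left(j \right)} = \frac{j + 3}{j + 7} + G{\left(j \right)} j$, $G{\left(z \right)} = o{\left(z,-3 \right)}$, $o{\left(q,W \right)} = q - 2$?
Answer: $\frac{10}{10239} \approx 0.00097666$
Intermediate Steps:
$o{\left(q,W \right)} = -2 + q$
$G{\left(z \right)} = -2 + z$
$U{\left(j \right)} = j \left(-2 + j\right) + \frac{3 + j}{7 + j}$ ($U{\left(j \right)} = \frac{j + 3}{j + 7} + \left(-2 + j\right) j = \frac{3 + j}{7 + j} + j \left(-2 + j\right) = j \left(-2 + j\right) + \frac{3 + j}{7 + j}$)
$\frac{1}{U{\left(\left(-2 - 6\right) \left(27 - 25\right) + 49 \right)}} = \frac{1}{\frac{1}{7 + \left(\left(-2 - 6\right) \left(27 - 25\right) + 49\right)} \left(3 + \left(\left(-2 - 6\right) \left(27 - 25\right) + 49\right)^{3} - 13 \left(\left(-2 - 6\right) \left(27 - 25\right) + 49\right) + 5 \left(\left(-2 - 6\right) \left(27 - 25\right) + 49\right)^{2}\right)} = \frac{1}{\frac{1}{7 + \left(\left(-8\right) 2 + 49\right)} \left(3 + \left(\left(-8\right) 2 + 49\right)^{3} - 13 \left(\left(-8\right) 2 + 49\right) + 5 \left(\left(-8\right) 2 + 49\right)^{2}\right)} = \frac{1}{\frac{1}{7 + \left(-16 + 49\right)} \left(3 + \left(-16 + 49\right)^{3} - 13 \left(-16 + 49\right) + 5 \left(-16 + 49\right)^{2}\right)} = \frac{1}{\frac{1}{7 + 33} \left(3 + 33^{3} - 429 + 5 \cdot 33^{2}\right)} = \frac{1}{\frac{1}{40} \left(3 + 35937 - 429 + 5 \cdot 1089\right)} = \frac{1}{\frac{1}{40} \left(3 + 35937 - 429 + 5445\right)} = \frac{1}{\frac{1}{40} \cdot 40956} = \frac{1}{\frac{10239}{10}} = \frac{10}{10239}$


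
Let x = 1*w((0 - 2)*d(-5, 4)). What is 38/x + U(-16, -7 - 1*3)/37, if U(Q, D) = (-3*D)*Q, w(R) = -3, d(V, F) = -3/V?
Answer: -2846/111 ≈ -25.640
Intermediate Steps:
x = -3 (x = 1*(-3) = -3)
U(Q, D) = -3*D*Q
38/x + U(-16, -7 - 1*3)/37 = 38/(-3) - 3*(-7 - 1*3)*(-16)/37 = 38*(-1/3) - 3*(-7 - 3)*(-16)*(1/37) = -38/3 - 3*(-10)*(-16)*(1/37) = -38/3 - 480*1/37 = -38/3 - 480/37 = -2846/111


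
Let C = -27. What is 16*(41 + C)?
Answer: 224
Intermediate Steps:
16*(41 + C) = 16*(41 - 27) = 16*14 = 224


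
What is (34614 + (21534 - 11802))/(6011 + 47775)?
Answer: 22173/26893 ≈ 0.82449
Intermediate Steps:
(34614 + (21534 - 11802))/(6011 + 47775) = (34614 + 9732)/53786 = 44346*(1/53786) = 22173/26893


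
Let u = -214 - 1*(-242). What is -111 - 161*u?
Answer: -4619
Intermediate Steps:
u = 28 (u = -214 + 242 = 28)
-111 - 161*u = -111 - 161*28 = -111 - 4508 = -4619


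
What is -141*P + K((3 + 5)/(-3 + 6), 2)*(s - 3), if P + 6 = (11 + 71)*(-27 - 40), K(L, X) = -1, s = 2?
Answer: 775501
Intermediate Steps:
P = -5500 (P = -6 + (11 + 71)*(-27 - 40) = -6 + 82*(-67) = -6 - 5494 = -5500)
-141*P + K((3 + 5)/(-3 + 6), 2)*(s - 3) = -141*(-5500) - (2 - 3) = 775500 - 1*(-1) = 775500 + 1 = 775501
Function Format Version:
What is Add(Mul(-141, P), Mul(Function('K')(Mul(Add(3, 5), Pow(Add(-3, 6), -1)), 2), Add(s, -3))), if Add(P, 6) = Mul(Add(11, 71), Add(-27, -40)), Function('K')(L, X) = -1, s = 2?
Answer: 775501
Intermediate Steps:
P = -5500 (P = Add(-6, Mul(Add(11, 71), Add(-27, -40))) = Add(-6, Mul(82, -67)) = Add(-6, -5494) = -5500)
Add(Mul(-141, P), Mul(Function('K')(Mul(Add(3, 5), Pow(Add(-3, 6), -1)), 2), Add(s, -3))) = Add(Mul(-141, -5500), Mul(-1, Add(2, -3))) = Add(775500, Mul(-1, -1)) = Add(775500, 1) = 775501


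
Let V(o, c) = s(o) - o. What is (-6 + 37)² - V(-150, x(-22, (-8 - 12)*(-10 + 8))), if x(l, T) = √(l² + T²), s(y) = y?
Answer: 961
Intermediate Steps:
x(l, T) = √(T² + l²)
V(o, c) = 0 (V(o, c) = o - o = 0)
(-6 + 37)² - V(-150, x(-22, (-8 - 12)*(-10 + 8))) = (-6 + 37)² - 1*0 = 31² + 0 = 961 + 0 = 961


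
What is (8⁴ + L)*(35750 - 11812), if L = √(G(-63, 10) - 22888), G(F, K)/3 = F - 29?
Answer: 98050048 + 47876*I*√5791 ≈ 9.805e+7 + 3.6433e+6*I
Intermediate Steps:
G(F, K) = -87 + 3*F (G(F, K) = 3*(F - 29) = 3*(-29 + F) = -87 + 3*F)
L = 2*I*√5791 (L = √((-87 + 3*(-63)) - 22888) = √((-87 - 189) - 22888) = √(-276 - 22888) = √(-23164) = 2*I*√5791 ≈ 152.2*I)
(8⁴ + L)*(35750 - 11812) = (8⁴ + 2*I*√5791)*(35750 - 11812) = (4096 + 2*I*√5791)*23938 = 98050048 + 47876*I*√5791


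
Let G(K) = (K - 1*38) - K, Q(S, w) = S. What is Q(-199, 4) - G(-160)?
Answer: -161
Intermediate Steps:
G(K) = -38 (G(K) = (K - 38) - K = (-38 + K) - K = -38)
Q(-199, 4) - G(-160) = -199 - 1*(-38) = -199 + 38 = -161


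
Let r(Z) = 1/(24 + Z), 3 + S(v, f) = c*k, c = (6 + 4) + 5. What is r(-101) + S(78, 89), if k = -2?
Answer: -2542/77 ≈ -33.013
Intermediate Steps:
c = 15 (c = 10 + 5 = 15)
S(v, f) = -33 (S(v, f) = -3 + 15*(-2) = -3 - 30 = -33)
r(-101) + S(78, 89) = 1/(24 - 101) - 33 = 1/(-77) - 33 = -1/77 - 33 = -2542/77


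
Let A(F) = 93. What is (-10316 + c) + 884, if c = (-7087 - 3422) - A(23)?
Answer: -20034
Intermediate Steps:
c = -10602 (c = (-7087 - 3422) - 1*93 = -10509 - 93 = -10602)
(-10316 + c) + 884 = (-10316 - 10602) + 884 = -20918 + 884 = -20034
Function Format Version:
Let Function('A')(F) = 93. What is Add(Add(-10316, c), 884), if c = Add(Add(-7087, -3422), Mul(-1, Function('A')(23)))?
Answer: -20034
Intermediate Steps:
c = -10602 (c = Add(Add(-7087, -3422), Mul(-1, 93)) = Add(-10509, -93) = -10602)
Add(Add(-10316, c), 884) = Add(Add(-10316, -10602), 884) = Add(-20918, 884) = -20034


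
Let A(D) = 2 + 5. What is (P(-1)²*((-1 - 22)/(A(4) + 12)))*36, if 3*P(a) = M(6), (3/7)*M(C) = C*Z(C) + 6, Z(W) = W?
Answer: -883568/19 ≈ -46504.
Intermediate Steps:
A(D) = 7
M(C) = 14 + 7*C²/3 (M(C) = 7*(C*C + 6)/3 = 7*(C² + 6)/3 = 7*(6 + C²)/3 = 14 + 7*C²/3)
P(a) = 98/3 (P(a) = (14 + (7/3)*6²)/3 = (14 + (7/3)*36)/3 = (14 + 84)/3 = (⅓)*98 = 98/3)
(P(-1)²*((-1 - 22)/(A(4) + 12)))*36 = ((98/3)²*((-1 - 22)/(7 + 12)))*36 = (9604*(-23/19)/9)*36 = (9604*(-23*1/19)/9)*36 = ((9604/9)*(-23/19))*36 = -220892/171*36 = -883568/19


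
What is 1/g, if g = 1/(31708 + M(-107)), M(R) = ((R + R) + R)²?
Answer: 134749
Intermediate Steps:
M(R) = 9*R² (M(R) = (2*R + R)² = (3*R)² = 9*R²)
g = 1/134749 (g = 1/(31708 + 9*(-107)²) = 1/(31708 + 9*11449) = 1/(31708 + 103041) = 1/134749 ≈ 7.4212e-6)
1/g = 1/(1/134749) = 134749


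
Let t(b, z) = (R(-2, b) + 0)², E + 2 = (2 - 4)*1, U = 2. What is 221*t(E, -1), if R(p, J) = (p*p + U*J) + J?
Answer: 14144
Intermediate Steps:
R(p, J) = p² + 3*J (R(p, J) = (p*p + 2*J) + J = (p² + 2*J) + J = p² + 3*J)
E = -4 (E = -2 + (2 - 4)*1 = -2 - 2*1 = -2 - 2 = -4)
t(b, z) = (4 + 3*b)² (t(b, z) = (((-2)² + 3*b) + 0)² = ((4 + 3*b) + 0)² = (4 + 3*b)²)
221*t(E, -1) = 221*(4 + 3*(-4))² = 221*(4 - 12)² = 221*(-8)² = 221*64 = 14144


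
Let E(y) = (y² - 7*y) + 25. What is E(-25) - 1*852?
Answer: -27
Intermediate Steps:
E(y) = 25 + y² - 7*y
E(-25) - 1*852 = (25 + (-25)² - 7*(-25)) - 1*852 = (25 + 625 + 175) - 852 = 825 - 852 = -27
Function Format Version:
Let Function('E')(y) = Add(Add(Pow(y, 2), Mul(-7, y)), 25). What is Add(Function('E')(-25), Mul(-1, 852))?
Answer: -27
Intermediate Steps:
Function('E')(y) = Add(25, Pow(y, 2), Mul(-7, y))
Add(Function('E')(-25), Mul(-1, 852)) = Add(Add(25, Pow(-25, 2), Mul(-7, -25)), Mul(-1, 852)) = Add(Add(25, 625, 175), -852) = Add(825, -852) = -27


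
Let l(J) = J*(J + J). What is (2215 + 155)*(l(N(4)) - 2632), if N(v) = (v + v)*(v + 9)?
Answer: 45030000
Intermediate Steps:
N(v) = 2*v*(9 + v) (N(v) = (2*v)*(9 + v) = 2*v*(9 + v))
l(J) = 2*J² (l(J) = J*(2*J) = 2*J²)
(2215 + 155)*(l(N(4)) - 2632) = (2215 + 155)*(2*(2*4*(9 + 4))² - 2632) = 2370*(2*(2*4*13)² - 2632) = 2370*(2*104² - 2632) = 2370*(2*10816 - 2632) = 2370*(21632 - 2632) = 2370*19000 = 45030000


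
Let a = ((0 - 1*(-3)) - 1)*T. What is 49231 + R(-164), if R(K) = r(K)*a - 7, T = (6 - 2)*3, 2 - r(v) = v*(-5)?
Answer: 29592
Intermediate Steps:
r(v) = 2 + 5*v (r(v) = 2 - v*(-5) = 2 - (-5)*v = 2 + 5*v)
T = 12 (T = 4*3 = 12)
a = 24 (a = ((0 - 1*(-3)) - 1)*12 = ((0 + 3) - 1)*12 = (3 - 1)*12 = 2*12 = 24)
R(K) = 41 + 120*K (R(K) = (2 + 5*K)*24 - 7 = (48 + 120*K) - 7 = 41 + 120*K)
49231 + R(-164) = 49231 + (41 + 120*(-164)) = 49231 + (41 - 19680) = 49231 - 19639 = 29592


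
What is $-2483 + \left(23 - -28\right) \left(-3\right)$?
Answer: $-2636$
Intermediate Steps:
$-2483 + \left(23 - -28\right) \left(-3\right) = -2483 + \left(23 + 28\right) \left(-3\right) = -2483 + 51 \left(-3\right) = -2483 - 153 = -2636$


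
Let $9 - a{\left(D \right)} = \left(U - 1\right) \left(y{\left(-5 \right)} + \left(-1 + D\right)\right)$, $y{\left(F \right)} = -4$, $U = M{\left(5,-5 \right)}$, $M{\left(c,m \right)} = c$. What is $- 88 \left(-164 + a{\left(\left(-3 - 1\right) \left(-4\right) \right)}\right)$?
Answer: $17512$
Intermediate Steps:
$U = 5$
$a{\left(D \right)} = 29 - 4 D$ ($a{\left(D \right)} = 9 - \left(5 - 1\right) \left(-4 + \left(-1 + D\right)\right) = 9 - 4 \left(-5 + D\right) = 9 - \left(-20 + 4 D\right) = 29 - 4 D$)
$- 88 \left(-164 + a{\left(\left(-3 - 1\right) \left(-4\right) \right)}\right) = - 88 \left(-164 + \left(29 - 4 \left(-3 - 1\right) \left(-4\right)\right)\right) = - 88 \left(-164 + \left(29 - 4 \left(\left(-4\right) \left(-4\right)\right)\right)\right) = - 88 \left(-164 + \left(29 - 64\right)\right) = - 88 \left(-164 - 35\right) = \left(-88\right) \left(-199\right) = 17512$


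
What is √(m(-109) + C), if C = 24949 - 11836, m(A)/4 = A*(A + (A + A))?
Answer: √155685 ≈ 394.57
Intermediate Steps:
m(A) = 12*A² (m(A) = 4*(A*(A + (A + A))) = 4*(A*(A + 2*A)) = 4*(A*(3*A)) = 4*(3*A²) = 12*A²)
C = 13113
√(m(-109) + C) = √(12*(-109)² + 13113) = √(12*11881 + 13113) = √(142572 + 13113) = √155685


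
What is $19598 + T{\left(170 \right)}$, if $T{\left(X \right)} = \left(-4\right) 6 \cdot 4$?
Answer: $19502$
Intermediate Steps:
$T{\left(X \right)} = -96$ ($T{\left(X \right)} = \left(-24\right) 4 = -96$)
$19598 + T{\left(170 \right)} = 19598 - 96 = 19502$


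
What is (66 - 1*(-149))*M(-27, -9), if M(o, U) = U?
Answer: -1935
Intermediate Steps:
(66 - 1*(-149))*M(-27, -9) = (66 - 1*(-149))*(-9) = (66 + 149)*(-9) = 215*(-9) = -1935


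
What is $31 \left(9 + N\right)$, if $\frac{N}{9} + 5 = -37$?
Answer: $-11439$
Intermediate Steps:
$N = -378$ ($N = -45 + 9 \left(-37\right) = -45 - 333 = -378$)
$31 \left(9 + N\right) = 31 \left(9 - 378\right) = 31 \left(-369\right) = -11439$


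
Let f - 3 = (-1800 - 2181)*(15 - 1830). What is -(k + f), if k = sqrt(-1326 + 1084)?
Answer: -7225518 - 11*I*sqrt(2) ≈ -7.2255e+6 - 15.556*I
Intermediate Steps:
k = 11*I*sqrt(2) (k = sqrt(-242) = 11*I*sqrt(2) ≈ 15.556*I)
f = 7225518 (f = 3 + (-1800 - 2181)*(15 - 1830) = 3 - 3981*(-1815) = 3 + 7225515 = 7225518)
-(k + f) = -(11*I*sqrt(2) + 7225518) = -(7225518 + 11*I*sqrt(2)) = -7225518 - 11*I*sqrt(2)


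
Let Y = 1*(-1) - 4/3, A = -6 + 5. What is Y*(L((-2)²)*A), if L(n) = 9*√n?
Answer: 42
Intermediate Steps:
A = -1
Y = -7/3 (Y = -1 - 4*⅓ = -1 - 4/3 = -7/3 ≈ -2.3333)
Y*(L((-2)²)*A) = -7*9*√((-2)²)*(-1)/3 = -7*9*√4*(-1)/3 = -7*9*2*(-1)/3 = -42*(-1) = -7/3*(-18) = 42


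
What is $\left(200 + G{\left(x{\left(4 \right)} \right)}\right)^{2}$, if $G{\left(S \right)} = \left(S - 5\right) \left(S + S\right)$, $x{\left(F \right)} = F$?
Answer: $36864$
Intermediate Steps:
$G{\left(S \right)} = 2 S \left(-5 + S\right)$ ($G{\left(S \right)} = \left(-5 + S\right) 2 S = 2 S \left(-5 + S\right)$)
$\left(200 + G{\left(x{\left(4 \right)} \right)}\right)^{2} = \left(200 + 2 \cdot 4 \left(-5 + 4\right)\right)^{2} = \left(200 + 2 \cdot 4 \left(-1\right)\right)^{2} = \left(200 - 8\right)^{2} = 192^{2} = 36864$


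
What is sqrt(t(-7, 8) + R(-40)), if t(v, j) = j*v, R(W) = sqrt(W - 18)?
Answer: sqrt(-56 + I*sqrt(58)) ≈ 0.50768 + 7.5005*I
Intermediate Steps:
R(W) = sqrt(-18 + W)
sqrt(t(-7, 8) + R(-40)) = sqrt(8*(-7) + sqrt(-18 - 40)) = sqrt(-56 + sqrt(-58)) = sqrt(-56 + I*sqrt(58))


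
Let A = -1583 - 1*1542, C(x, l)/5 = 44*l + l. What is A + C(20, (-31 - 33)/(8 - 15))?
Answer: -7475/7 ≈ -1067.9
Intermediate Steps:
C(x, l) = 225*l (C(x, l) = 5*(44*l + l) = 5*(45*l) = 225*l)
A = -3125 (A = -1583 - 1542 = -3125)
A + C(20, (-31 - 33)/(8 - 15)) = -3125 + 225*((-31 - 33)/(8 - 15)) = -3125 + 225*(-64/(-7)) = -3125 + 225*(-64*(-⅐)) = -3125 + 225*(64/7) = -3125 + 14400/7 = -7475/7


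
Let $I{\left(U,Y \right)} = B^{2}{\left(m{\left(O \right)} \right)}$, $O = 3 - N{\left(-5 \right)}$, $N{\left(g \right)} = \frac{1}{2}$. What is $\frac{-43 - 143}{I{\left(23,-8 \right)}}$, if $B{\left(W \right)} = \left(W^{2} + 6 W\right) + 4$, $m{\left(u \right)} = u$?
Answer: $- \frac{2976}{10201} \approx -0.29174$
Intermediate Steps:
$N{\left(g \right)} = \frac{1}{2}$
$O = \frac{5}{2}$ ($O = 3 - \frac{1}{2} = \frac{5}{2} \approx 2.5$)
$B{\left(W \right)} = 4 + W^{2} + 6 W$
$I{\left(U,Y \right)} = \frac{10201}{16}$ ($I{\left(U,Y \right)} = \left(4 + \left(\frac{5}{2}\right)^{2} + 6 \cdot \frac{5}{2}\right)^{2} = \left(4 + \frac{25}{4} + 15\right)^{2} = \left(\frac{101}{4}\right)^{2} = \frac{10201}{16}$)
$\frac{-43 - 143}{I{\left(23,-8 \right)}} = \frac{-43 - 143}{\frac{10201}{16}} = \left(-43 - 143\right) \frac{16}{10201} = \left(-186\right) \frac{16}{10201} = - \frac{2976}{10201}$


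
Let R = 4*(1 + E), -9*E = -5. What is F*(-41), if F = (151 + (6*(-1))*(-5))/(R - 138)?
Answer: 66789/1186 ≈ 56.315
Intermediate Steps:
E = 5/9 (E = -⅑*(-5) = 5/9 ≈ 0.55556)
R = 56/9 (R = 4*(1 + 5/9) = 4*(14/9) = 56/9 ≈ 6.2222)
F = -1629/1186 (F = (151 + (6*(-1))*(-5))/(56/9 - 138) = (151 - 6*(-5))/(-1186/9) = (151 + 30)*(-9/1186) = 181*(-9/1186) = -1629/1186 ≈ -1.3735)
F*(-41) = -1629/1186*(-41) = 66789/1186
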